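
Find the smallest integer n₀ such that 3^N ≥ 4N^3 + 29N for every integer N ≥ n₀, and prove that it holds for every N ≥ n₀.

At N = 6: 729 < 1038, so the inequality fails and n₀ ≥ 7. We prove 3^N ≥ 4N^3 + 29N for all N ≥ 7.
Base step (N = 7): 3^N = 2187 and 4N^3 + 29N = 1575, so 2187 ≥ 1575.
Inductive step: suppose the statement holds for some i ≥ 7, so 3^i ≥ 4i^3 + 29i.
Then 3^(i + 1) = 3·(3^i) ≥ 3·(4i^3 + 29i).
Also, for i ≥ 7 we have 3·(4i^3 + 29i) ≥ 4(i+1)^3 + 29(i+1), since 3·(4i^3 + 29i) − (4(i+1)^3 + 29(i+1)) = 8i^3 - 12i^2 + 46i - 33, which is nonnegative for all i ≥ 7.
Combining, 3^(i + 1) ≥ 4(i+1)^3 + 29(i+1).
Hence, by induction on N, the claim holds for every N ≥ 7.
Hence the smallest such n₀ is 7.

n₀ = 7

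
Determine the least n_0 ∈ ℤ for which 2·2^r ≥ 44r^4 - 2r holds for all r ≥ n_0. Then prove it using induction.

n_0 = 23

At r = 22: 8388608 < 10307220, so the inequality fails and n_0 ≥ 23. We prove 2·2^r ≥ 44r^4 - 2r for all r ≥ 23.
When r = 23: 2·2^r = 16777216 and 44r^4 - 2r = 12312958, so 16777216 ≥ 12312958.
For the inductive step, assume it holds for an arbitrary p ≥ 23, so 2·2^p ≥ 44p^4 - 2p.
Then 2·2^(p + 1) = 2·(2·2^p) ≥ 2·(44p^4 - 2p).
Also, for p ≥ 23 we have 2·(44p^4 - 2p) ≥ 44(p+1)^4 - 2(p+1), since 2·(44p^4 - 2p) − (44(p+1)^4 - 2(p+1)) = 44p^4 - 176p^3 - 264p^2 - 178p - 42, which is nonnegative for all p ≥ 23.
Combining, 2·2^(p + 1) ≥ 44(p+1)^4 - 2(p+1).
By induction, the statement is established for all r ≥ 23.
Hence the smallest such n_0 is 23.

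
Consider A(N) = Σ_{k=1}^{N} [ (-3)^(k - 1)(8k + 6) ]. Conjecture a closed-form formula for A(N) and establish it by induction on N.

We claim A(N) = -2(-3)^N(N + 1) + 2 for all N ≥ 1.
Base step (N = 1): A(1) = 14, and the closed form gives 14. They agree.
Inductive step: suppose the statement holds for some k ≥ 1, so A(k) = -2(-3)^k(k + 1) + 2.
Then A(k+1) = A(k) + ((-3)^k(8k + 14)) = (-2(-3)^k(k + 1) + 2) + ((-3)^k(8k + 14)).
Simplifying, A(k+1) = 6(-3)^k·k + 12(-3)^k + 2 = -2(-3)^(k+1)((k+1) + 1) + 2,
which is the closed form with N = k+1.
By induction, the statement is established for all N ≥ 1.

A(N) = -2(-3)^N(N + 1) + 2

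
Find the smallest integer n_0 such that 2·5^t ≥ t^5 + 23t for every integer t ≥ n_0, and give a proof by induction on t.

At t = 3: 250 < 312, so the inequality fails and n_0 ≥ 4. We prove 2·5^t ≥ t^5 + 23t for all t ≥ 4.
When t = 4: 2·5^t = 1250 and t^5 + 23t = 1116, so 1250 ≥ 1116.
For the inductive step, assume it holds for an arbitrary i ≥ 4, so 2·5^i ≥ i^5 + 23i.
Then 2·5^(i + 1) = 5·(2·5^i) ≥ 5·(i^5 + 23i).
Also, for i ≥ 4 we have 5·(i^5 + 23i) ≥ (i+1)^5 + 23(i+1), since 5·(i^5 + 23i) − ((i+1)^5 + 23(i+1)) = 4i^5 - 5i^4 - 10i^3 - 10i^2 + 87i - 24, which is nonnegative for all i ≥ 4.
Combining, 2·5^(i + 1) ≥ (i+1)^5 + 23(i+1).
By the principle of mathematical induction, the result holds for all t ≥ 4.
Hence the smallest such n_0 is 4.

n_0 = 4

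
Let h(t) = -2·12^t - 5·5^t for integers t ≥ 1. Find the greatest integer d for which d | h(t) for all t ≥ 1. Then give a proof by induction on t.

Computing the first values: h(1) = -49 and h(2) = -413; gcd(-49, -413) = 7, so d ≤ 7.
We prove 7 | -2·12^t - 5·5^t for all t ≥ 1 by induction on t.
For the base case t = 1: h(1) = -49 = 7·(-7), so 7 | h(1).
Inductive step: suppose the statement holds for some k ≥ 1, i.e. 7 | h(k). Then
h(k+1) − 12·h(k) = (-2·12^(k+1) - 5·5^(k+1)) − 12·(-2·12^k - 5·5^k) = (-5)·5^k·(5 − 12) = (35)·5^k. Since 7 | h(k) by the inductive hypothesis, 7 | 12·h(k); and 7 | 35 since 35 = 7·5. Therefore 7 | h(k+1).
By the principle of mathematical induction, the result holds for all t ≥ 1.
Therefore the largest such d is 7.

d = 7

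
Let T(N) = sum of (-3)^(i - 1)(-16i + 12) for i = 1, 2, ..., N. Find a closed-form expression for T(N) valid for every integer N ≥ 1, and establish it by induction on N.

T(N) = 2(-3)^N(2N - 1) + 2

We claim T(N) = 2(-3)^N(2N - 1) + 2 for all N ≥ 1.
For the base case N = 1: T(1) = -4, and the closed form gives -4. They agree.
Inductive step: suppose the statement holds for some i ≥ 1, so T(i) = 2(-3)^i(2i - 1) + 2.
Then T(i+1) = T(i) + ((-3)^i(-16i - 4)) = (2(-3)^i(2i - 1) + 2) + ((-3)^i(-16i - 4)).
Simplifying, T(i+1) = -12(-3)^i·i - 6(-3)^i + 2 = 2(-3)^(i+1)(2(i+1) - 1) + 2,
which is the closed form with N = i+1.
By induction, the statement is established for all N ≥ 1.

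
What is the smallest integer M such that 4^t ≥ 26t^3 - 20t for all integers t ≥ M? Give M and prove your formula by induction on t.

At t = 6: 4096 < 5496, so the inequality fails and M ≥ 7. We prove 4^t ≥ 26t^3 - 20t for all t ≥ 7.
For the base case t = 7: 4^t = 16384 and 26t^3 - 20t = 8778, so 16384 ≥ 8778.
Inductive step: suppose the statement holds for some p ≥ 7, so 4^p ≥ 26p^3 - 20p.
Then 4^(p + 1) = 4·(4^p) ≥ 4·(26p^3 - 20p).
Also, for p ≥ 7 we have 4·(26p^3 - 20p) ≥ 26(p+1)^3 - 20(p+1), since 4·(26p^3 - 20p) − (26(p+1)^3 - 20(p+1)) = 78p^3 - 78p^2 - 138p - 6, which is nonnegative for all p ≥ 7.
Combining, 4^(p + 1) ≥ 26(p+1)^3 - 20(p+1).
By induction, the statement is established for all t ≥ 7.
Hence the smallest such M is 7.

M = 7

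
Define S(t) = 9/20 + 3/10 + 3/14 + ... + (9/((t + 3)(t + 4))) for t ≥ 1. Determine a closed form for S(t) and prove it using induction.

We claim S(t) = 9t/(4(t + 4)) for all t ≥ 1.
Base case (t = 1): S(1) = 9/20, and the closed form gives 9/20. They agree.
Inductive step: assume the claim holds for t = p, so S(p) = 9p/(4(p + 4)).
Then S(p+1) = S(p) + (9/((p + 4)(p + 5))) = (9p/(4(p + 4))) + (9/((p + 4)(p + 5))).
Simplifying, S(p+1) = 9(p + 1)/(4(p + 5)) = 9(p+1)/(4((p+1) + 4)),
which is the closed form with t = p+1.
This completes the induction.

S(t) = 9t/(4(t + 4))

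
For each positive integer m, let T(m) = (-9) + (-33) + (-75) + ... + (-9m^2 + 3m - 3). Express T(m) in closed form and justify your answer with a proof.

T(m) = -3m(m^2 + m + 1)

We claim T(m) = -3m(m^2 + m + 1) for all m ≥ 1.
For the base case m = 1: T(1) = -9, and the closed form gives -9. They agree.
Inductive step: suppose the statement holds for some k ≥ 1, so T(k) = 3k(-k^2 - k - 1).
Then T(k+1) = T(k) + (3k - 9(k + 1)^2) = (3k(-k^2 - k - 1)) + (3k - 9(k + 1)^2).
Simplifying, T(k+1) = -3(k + 1)(k^2 + 3k + 3) = -3(k+1)((k+1)^2 + (k+1) + 1),
which is the closed form with m = k+1.
This completes the induction.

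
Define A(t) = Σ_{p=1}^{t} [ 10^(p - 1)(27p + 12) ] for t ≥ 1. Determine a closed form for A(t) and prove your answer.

We claim A(t) = 10^t(3t + 1) - 1 for all t ≥ 1.
Base step (t = 1): A(1) = 39, and the closed form gives 39. They agree.
Inductive step: suppose the statement holds for some p ≥ 1, so A(p) = 10^p(3p + 1) - 1.
Then A(p+1) = A(p) + (10^p(27p + 39)) = (10^p(3p + 1) - 1) + (10^p(27p + 39)).
Simplifying, A(p+1) = 30·10^p·p + 40·10^p - 1 = 10^(p+1)(3(p+1) + 1) - 1,
which is the closed form with t = p+1.
By the principle of mathematical induction, the result holds for all t ≥ 1.

A(t) = 10^t(3t + 1) - 1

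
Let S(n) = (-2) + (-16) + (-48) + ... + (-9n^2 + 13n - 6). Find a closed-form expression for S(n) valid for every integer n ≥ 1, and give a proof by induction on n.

S(n) = -n(3n^2 - 2n + 1)

We claim S(n) = -n(3n^2 - 2n + 1) for all n ≥ 1.
Base step (n = 1): S(1) = -2, and the closed form gives -2. They agree.
For the inductive step, assume it holds for an arbitrary r ≥ 1, so S(r) = r(-3r^2 + 2r - 1).
Then S(r+1) = S(r) + (13r - 9(r + 1)^2 + 7) = (r(-3r^2 + 2r - 1)) + (13r - 9(r + 1)^2 + 7).
Simplifying, S(r+1) = -(r + 1)(3r^2 + 4r + 2) = -(r+1)(3(r+1)^2 - 2(r+1) + 1),
which is the closed form with n = r+1.
By induction, the statement is established for all n ≥ 1.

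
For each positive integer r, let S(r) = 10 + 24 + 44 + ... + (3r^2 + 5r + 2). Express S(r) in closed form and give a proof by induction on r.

S(r) = r(r^2 + 4r + 5)

We claim S(r) = r(r^2 + 4r + 5) for all r ≥ 1.
For the base case r = 1: S(1) = 10, and the closed form gives 10. They agree.
Inductive step: suppose the statement holds for some k ≥ 1, so S(k) = k(k^2 + 4k + 5).
Then S(k+1) = S(k) + (3k^2 + 11k + 10) = (k(k^2 + 4k + 5)) + (3k^2 + 11k + 10).
Simplifying, S(k+1) = (k + 1)(k^2 + 6k + 10) = (k+1)((k+1)^2 + 4(k+1) + 5),
which is the closed form with r = k+1.
By induction, the statement is established for all r ≥ 1.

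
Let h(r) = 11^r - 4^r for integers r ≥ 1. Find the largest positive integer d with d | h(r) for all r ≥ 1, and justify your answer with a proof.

d = 7

Computing the first values: h(1) = 7 and h(2) = 105; gcd(7, 105) = 7, so d ≤ 7.
We prove 7 | 11^r - 4^r for all r ≥ 1 by induction on r.
For the base case r = 1: h(1) = 7 = 7·(1), so 7 | h(1).
Inductive step: assume the claim holds for r = p, i.e. 7 | h(p). Then
11^{p+1} − 4^{p+1} = 11·11^p − 4·4^p = 11·(11^p − 4^p) + (7)·4^p. The first term is divisible by 7 by the inductive hypothesis, and the second term (7)·4^p is divisible by 7 since 7 | 7. Hence 7 | h(p+1).
Hence, by induction on r, the claim holds for every r ≥ 1.
Therefore the largest such d is 7.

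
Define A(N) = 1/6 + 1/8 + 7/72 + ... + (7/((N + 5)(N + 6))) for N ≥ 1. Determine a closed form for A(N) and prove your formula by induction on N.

A(N) = 7N/(6(N + 6))

We claim A(N) = 7N/(6(N + 6)) for all N ≥ 1.
When N = 1: A(1) = 1/6, and the closed form gives 1/6. They agree.
For the inductive step, assume it holds for an arbitrary k ≥ 1, so A(k) = 7k/(6(k + 6)).
Then A(k+1) = A(k) + (7/((k + 6)(k + 7))) = (7k/(6(k + 6))) + (7/((k + 6)(k + 7))).
Simplifying, A(k+1) = 7(k + 1)/(6(k + 7)) = 7(k+1)/(6((k+1) + 6)),
which is the closed form with N = k+1.
Hence, by induction on N, the claim holds for every N ≥ 1.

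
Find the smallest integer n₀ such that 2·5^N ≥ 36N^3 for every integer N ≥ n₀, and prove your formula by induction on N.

At N = 4: 1250 < 2304, so the inequality fails and n₀ ≥ 5. We prove 2·5^N ≥ 36N^3 for all N ≥ 5.
Base case (N = 5): 2·5^N = 6250 and 36N^3 = 4500, so 6250 ≥ 4500.
Suppose the result is true for N = i, so 2·5^i ≥ 36i^3.
Then 2·5^(i + 1) = 5·(2·5^i) ≥ 5·(36i^3).
Also, for i ≥ 5 we have 5·(36i^3) ≥ 36(i+1)^3, since 5 ≥ (1 + 1/i)^3 for all i ≥ 5.
Combining, 2·5^(i + 1) ≥ 36(i+1)^3.
Hence, by induction on N, the claim holds for every N ≥ 5.
Hence the smallest such n₀ is 5.

n₀ = 5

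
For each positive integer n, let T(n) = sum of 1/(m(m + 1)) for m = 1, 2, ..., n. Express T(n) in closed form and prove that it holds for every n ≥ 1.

We claim T(n) = n/(n + 1) for all n ≥ 1.
For the base case n = 1: T(1) = 1/2, and the closed form gives 1/2. They agree.
Suppose the result is true for n = m, so T(m) = m/(m + 1).
Then T(m+1) = T(m) + (1/((m + 1)(m + 2))) = (m/(m + 1)) + (1/((m + 1)(m + 2))).
Simplifying, T(m+1) = (m + 1)/(m + 2) = (m+1)/((m+1) + 1),
which is the closed form with n = m+1.
By the principle of mathematical induction, the result holds for all n ≥ 1.

T(n) = n/(n + 1)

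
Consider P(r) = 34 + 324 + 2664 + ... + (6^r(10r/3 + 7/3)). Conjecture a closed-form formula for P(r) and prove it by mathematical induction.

We claim P(r) = 2·6^r(2r + 1) - 2 for all r ≥ 1.
When r = 1: P(1) = 34, and the closed form gives 34. They agree.
For the inductive step, assume it holds for an arbitrary p ≥ 1, so P(p) = 2·6^p(2p + 1) - 2.
Then P(p+1) = P(p) + (6^p(20p + 34)) = (2·6^p(2p + 1) - 2) + (6^p(20p + 34)).
Simplifying, P(p+1) = 24·6^p·p + 36·6^p - 2 = 2·6^(p+1)(2(p+1) + 1) - 2,
which is the closed form with r = p+1.
By induction, the statement is established for all r ≥ 1.

P(r) = 2·6^r(2r + 1) - 2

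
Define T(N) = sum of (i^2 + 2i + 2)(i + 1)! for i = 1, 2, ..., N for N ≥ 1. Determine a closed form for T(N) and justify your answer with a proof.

T(N) = (N + 1)(N + 2)! - 2

We claim T(N) = (N + 1)(N + 2)! - 2 for all N ≥ 1.
Base case (N = 1): T(1) = 10, and the closed form gives 10. They agree.
Suppose the result is true for N = i, so T(i) = (i + 1)(i + 2)! - 2.
Then T(i+1) = T(i) + ((i^2 + 4i + 5)(i + 2)!) = ((i + 1)(i + 2)! - 2) + ((i^2 + 4i + 5)(i + 2)!).
Simplifying, T(i+1) = ((i+1) + 1)((i+1) + 2)! - 2,
which is the closed form with N = i+1.
This completes the induction.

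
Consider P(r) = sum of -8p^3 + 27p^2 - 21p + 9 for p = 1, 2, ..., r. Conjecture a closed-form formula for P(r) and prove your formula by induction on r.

P(r) = -r(2r^3 - 5r^2 - r - 3)

We claim P(r) = -r(2r^3 - 5r^2 - r - 3) for all r ≥ 1.
When r = 1: P(1) = 7, and the closed form gives 7. They agree.
Inductive step: suppose the statement holds for some p ≥ 1, so P(p) = p(-2p^3 + 5p^2 + p + 3).
Then P(p+1) = P(p) + (-8p^3 + 3p^2 + 9p + 7) = (p(-2p^3 + 5p^2 + p + 3)) + (-8p^3 + 3p^2 + 9p + 7).
Simplifying, P(p+1) = -(p + 1)(2p^3 + p^2 - 5p - 7) = -(p+1)(2(p+1)^3 - 5(p+1)^2 - (p+1) - 3),
which is the closed form with r = p+1.
By the principle of mathematical induction, the result holds for all r ≥ 1.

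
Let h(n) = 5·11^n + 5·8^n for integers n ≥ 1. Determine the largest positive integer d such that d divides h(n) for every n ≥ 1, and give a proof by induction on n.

Computing the first values: h(1) = 95 and h(2) = 925; gcd(95, 925) = 5, so d ≤ 5.
We prove 5 | 5·11^n + 5·8^n for all n ≥ 1 by induction on n.
For the base case n = 1: h(1) = 95 = 5·(19), so 5 | h(1).
For the inductive step, assume it holds for an arbitrary r ≥ 1, i.e. 5 | h(r). Then
h(r+1) − 11·h(r) = (5·11^(r+1) + 5·8^(r+1)) − 11·(5·11^r + 5·8^r) = (5)·8^r·(8 − 11) = (-15)·8^r. Since 5 | h(r) by the inductive hypothesis, 5 | 11·h(r); and 5 | -15 since -15 = 5·-3. Therefore 5 | h(r+1).
This completes the induction.
Therefore the largest such d is 5.

d = 5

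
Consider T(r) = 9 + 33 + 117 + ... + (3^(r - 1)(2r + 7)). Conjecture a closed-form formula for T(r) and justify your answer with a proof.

We claim T(r) = 3^r(r + 3) - 3 for all r ≥ 1.
Base step (r = 1): T(1) = 9, and the closed form gives 9. They agree.
For the inductive step, assume it holds for an arbitrary m ≥ 1, so T(m) = 3^m(m + 3) - 3.
Then T(m+1) = T(m) + (3^m(2m + 9)) = (3^m(m + 3) - 3) + (3^m(2m + 9)).
Simplifying, T(m+1) = 3·3^m·m + 12·3^m - 3 = 3^(m+1)((m+1) + 3) - 3,
which is the closed form with r = m+1.
By induction, the statement is established for all r ≥ 1.

T(r) = 3^r(r + 3) - 3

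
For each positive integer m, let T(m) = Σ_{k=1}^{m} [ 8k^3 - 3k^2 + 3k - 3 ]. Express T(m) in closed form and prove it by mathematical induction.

T(m) = m(2m - 1)(m^2 + 2m + 2)

We claim T(m) = m(2m - 1)(m^2 + 2m + 2) for all m ≥ 1.
For the base case m = 1: T(1) = 5, and the closed form gives 5. They agree.
For the inductive step, assume it holds for an arbitrary k ≥ 1, so T(k) = k(2k^3 + 3k^2 + 2k - 2).
Then T(k+1) = T(k) + (8k^3 + 21k^2 + 21k + 5) = (k(2k^3 + 3k^2 + 2k - 2)) + (8k^3 + 21k^2 + 21k + 5).
Simplifying, T(k+1) = (k + 1)(2k + 1)(k^2 + 4k + 5) = (k+1)(2(k+1) - 1)((k+1)^2 + 2(k+1) + 2),
which is the closed form with m = k+1.
Hence, by induction on m, the claim holds for every m ≥ 1.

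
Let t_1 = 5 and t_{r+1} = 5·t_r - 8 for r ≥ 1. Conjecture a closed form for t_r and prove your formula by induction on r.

t_r = 3·5^(r - 1) + 2

Computing the first terms: t_1 = 5, t_2 = 17, t_3 = 77. This suggests t_r = 3·5^(r - 1) + 2.
For the base case r = 1: the formula gives 5 = 5 = t_1.
Inductive step: assume the claim holds for r = i, so t_i = 3·5^(i - 1) + 2.
Then t_{i+1} = 5·t_i - 8 = 5·(3·5^(i - 1) + 2) - 8 = 3·5^i + 2 = 3·5^((i+1) - 1) + 2,
which is the claimed formula at r = i+1.
By the principle of mathematical induction, the result holds for all r ≥ 1.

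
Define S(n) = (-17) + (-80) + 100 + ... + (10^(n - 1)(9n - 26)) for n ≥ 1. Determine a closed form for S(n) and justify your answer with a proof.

S(n) = 10^n(n - 3) + 3

We claim S(n) = 10^n(n - 3) + 3 for all n ≥ 1.
Base case (n = 1): S(1) = -17, and the closed form gives -17. They agree.
Suppose the result is true for n = m, so S(m) = 10^m(m - 3) + 3.
Then S(m+1) = S(m) + (10^m(9m - 17)) = (10^m(m - 3) + 3) + (10^m(9m - 17)).
Simplifying, S(m+1) = 10·10^m·m - 20·10^m + 3 = 10^(m+1)((m+1) - 3) + 3,
which is the closed form with n = m+1.
By the principle of mathematical induction, the result holds for all n ≥ 1.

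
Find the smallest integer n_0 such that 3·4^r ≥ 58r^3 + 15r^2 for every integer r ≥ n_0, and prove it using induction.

n_0 = 7

At r = 6: 12288 < 13068, so the inequality fails and n_0 ≥ 7. We prove 3·4^r ≥ 58r^3 + 15r^2 for all r ≥ 7.
When r = 7: 3·4^r = 49152 and 58r^3 + 15r^2 = 20629, so 49152 ≥ 20629.
Inductive step: suppose the statement holds for some j ≥ 7, so 3·4^j ≥ 58j^3 + 15j^2.
Then 3·4^(j + 1) = 4·(3·4^j) ≥ 4·(58j^3 + 15j^2).
Also, for j ≥ 7 we have 4·(58j^3 + 15j^2) ≥ 58(j+1)^3 + 15(j+1)^2, since 4·(58j^3 + 15j^2) − (58(j+1)^3 + 15(j+1)^2) = 174j^3 - 129j^2 - 204j - 73, which is nonnegative for all j ≥ 7.
Combining, 3·4^(j + 1) ≥ 58(j+1)^3 + 15(j+1)^2.
Hence, by induction on r, the claim holds for every r ≥ 7.
Hence the smallest such n_0 is 7.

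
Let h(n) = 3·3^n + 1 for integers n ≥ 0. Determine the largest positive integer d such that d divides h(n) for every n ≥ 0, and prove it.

Computing the first values: h(0) = 4 and h(1) = 10; gcd(4, 10) = 2, so d ≤ 2.
We prove 2 | 3·3^n + 1 for all n ≥ 0 by induction on n.
Base case (n = 0): h(0) = 4 = 2·(2), so 2 | h(0).
Inductive step: suppose the statement holds for some m ≥ 0, i.e. 2 | h(m). Then
h(m+1) = 3·3^(m+1) + 1 = 3·(3·3^m + 1) - 2 = 3·h(m) - 2. The first term is divisible by 2 by the inductive hypothesis, and -2 is divisible by 2. Hence 2 | h(m+1).
By induction, the statement is established for all n ≥ 0.
Therefore the largest such d is 2.

d = 2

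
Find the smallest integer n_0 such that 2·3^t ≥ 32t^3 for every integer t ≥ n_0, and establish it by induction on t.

n_0 = 9

At t = 8: 13122 < 16384, so the inequality fails and n_0 ≥ 9. We prove 2·3^t ≥ 32t^3 for all t ≥ 9.
For the base case t = 9: 2·3^t = 39366 and 32t^3 = 23328, so 39366 ≥ 23328.
For the inductive step, assume it holds for an arbitrary i ≥ 9, so 2·3^i ≥ 32i^3.
Then 2·3^(i + 1) = 3·(2·3^i) ≥ 3·(32i^3).
Also, for i ≥ 9 we have 3·(32i^3) ≥ 32(i+1)^3, since 3 ≥ (1 + 1/i)^3 for all i ≥ 9.
Combining, 2·3^(i + 1) ≥ 32(i+1)^3.
Hence, by induction on t, the claim holds for every t ≥ 9.
Hence the smallest such n_0 is 9.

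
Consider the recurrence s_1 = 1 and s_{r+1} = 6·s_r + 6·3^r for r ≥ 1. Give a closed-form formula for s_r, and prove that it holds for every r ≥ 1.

Computing the first terms: s_1 = 1, s_2 = 24, s_3 = 198. This suggests s_r = -2·3^r + 7·6^(r - 1).
When r = 1: the formula gives 1 = 1 = s_1.
Inductive step: assume the claim holds for r = m, so s_m = -2·3^m + 7·6^(m - 1).
Then s_{m+1} = 6·s_m + 6·3^m = 6·(-2·3^m + 7·6^(m - 1)) + 6·3^m = -2·3^(m + 1) + 7·6^m = -2·3^(m+1) + 7·6^((m+1) - 1),
which is the claimed formula at r = m+1.
By the principle of mathematical induction, the result holds for all r ≥ 1.

s_r = -2·3^r + 7·6^(r - 1)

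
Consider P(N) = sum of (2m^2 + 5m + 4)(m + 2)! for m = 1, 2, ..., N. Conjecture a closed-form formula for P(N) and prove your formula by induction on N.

We claim P(N) = (2N + 1)(N + 3)! - 6 for all N ≥ 1.
Base step (N = 1): P(1) = 66, and the closed form gives 66. They agree.
Suppose the result is true for N = m, so P(m) = (2m + 1)(m + 3)! - 6.
Then P(m+1) = P(m) + ((2m^2 + 9m + 11)(m + 3)!) = ((2m + 1)(m + 3)! - 6) + ((2m^2 + 9m + 11)(m + 3)!).
Simplifying, P(m+1) = (2(m+1) + 1)((m+1) + 3)! - 6,
which is the closed form with N = m+1.
Hence, by induction on N, the claim holds for every N ≥ 1.

P(N) = (2N + 1)(N + 3)! - 6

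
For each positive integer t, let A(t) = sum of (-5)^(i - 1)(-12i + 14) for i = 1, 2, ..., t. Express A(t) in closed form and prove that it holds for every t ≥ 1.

A(t) = 2(-5)^t(t - 1) + 2

We claim A(t) = 2(-5)^t(t - 1) + 2 for all t ≥ 1.
When t = 1: A(1) = 2, and the closed form gives 2. They agree.
Inductive step: suppose the statement holds for some i ≥ 1, so A(i) = 2(-5)^i(i - 1) + 2.
Then A(i+1) = A(i) + ((-5)^i(-12i + 2)) = (2(-5)^i(i - 1) + 2) + ((-5)^i(-12i + 2)).
Simplifying, A(i+1) = -10(-5)^i·i + 2 = 2(-5)^(i+1)((i+1) - 1) + 2,
which is the closed form with t = i+1.
By induction, the statement is established for all t ≥ 1.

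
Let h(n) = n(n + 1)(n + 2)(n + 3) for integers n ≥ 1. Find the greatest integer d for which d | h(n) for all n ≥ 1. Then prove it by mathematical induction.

d = 24

Computing the first values: h(1) = 24 and h(2) = 120; gcd(24, 120) = 24, so d ≤ 24.
We prove 24 | n(n + 1)(n + 2)(n + 3) for all n ≥ 1 by induction on n.
For the base case n = 1: h(1) = 24 = 24·(1), so 24 | h(1).
Inductive step: assume the claim holds for n = i, i.e. 24 | h(i). Then
h(i+1) − h(i) = (i+1)·(i+2)·(i+3)·(i+4) − i·(i+1)·(i+2)·(i+3) = (i+1)·(i+2)·(i+3)·[(i+4) − i] = 4·(i+1)·(i+2)·(i+3). The product of 3 consecutive integers is divisible by (3)! = 6, so h(i+1) − h(i) is divisible by 4·6 = 24. By the inductive hypothesis 24 | h(i), hence 24 | h(i+1).
This completes the induction.
Therefore the largest such d is 24.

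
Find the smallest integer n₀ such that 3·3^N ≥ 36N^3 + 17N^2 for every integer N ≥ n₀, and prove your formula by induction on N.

At N = 7: 6561 < 13181, so the inequality fails and n₀ ≥ 8. We prove 3·3^N ≥ 36N^3 + 17N^2 for all N ≥ 8.
Base step (N = 8): 3·3^N = 19683 and 36N^3 + 17N^2 = 19520, so 19683 ≥ 19520.
Suppose the result is true for N = j, so 3·3^j ≥ 36j^3 + 17j^2.
Then 3·3^(j + 1) = 3·(3·3^j) ≥ 3·(36j^3 + 17j^2).
Also, for j ≥ 8 we have 3·(36j^3 + 17j^2) ≥ 36(j+1)^3 + 17(j+1)^2, since 3·(36j^3 + 17j^2) − (36(j+1)^3 + 17(j+1)^2) = 72j^3 - 74j^2 - 142j - 53, which is nonnegative for all j ≥ 8.
Combining, 3·3^(j + 1) ≥ 36(j+1)^3 + 17(j+1)^2.
By induction, the statement is established for all N ≥ 8.
Hence the smallest such n₀ is 8.

n₀ = 8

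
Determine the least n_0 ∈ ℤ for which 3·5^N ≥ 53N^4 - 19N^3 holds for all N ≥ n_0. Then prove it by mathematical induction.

n_0 = 7

At N = 6: 46875 < 64584, so the inequality fails and n_0 ≥ 7. We prove 3·5^N ≥ 53N^4 - 19N^3 for all N ≥ 7.
For the base case N = 7: 3·5^N = 234375 and 53N^4 - 19N^3 = 120736, so 234375 ≥ 120736.
For the inductive step, assume it holds for an arbitrary i ≥ 7, so 3·5^i ≥ 53i^4 - 19i^3.
Then 3·5^(i + 1) = 5·(3·5^i) ≥ 5·(53i^4 - 19i^3).
Also, for i ≥ 7 we have 5·(53i^4 - 19i^3) ≥ 53(i+1)^4 - 19(i+1)^3, since 5·(53i^4 - 19i^3) − (53(i+1)^4 - 19(i+1)^3) = 212i^4 - 288i^3 - 261i^2 - 155i - 34, which is nonnegative for all i ≥ 7.
Combining, 3·5^(i + 1) ≥ 53(i+1)^4 - 19(i+1)^3.
This completes the induction.
Hence the smallest such n_0 is 7.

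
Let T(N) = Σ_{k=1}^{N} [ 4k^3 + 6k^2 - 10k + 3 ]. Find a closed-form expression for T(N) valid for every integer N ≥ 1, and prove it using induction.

T(N) = N(N^3 + 4N^2 - N - 1)

We claim T(N) = N(N^3 + 4N^2 - N - 1) for all N ≥ 1.
Base step (N = 1): T(1) = 3, and the closed form gives 3. They agree.
Inductive step: assume the claim holds for N = k, so T(k) = k(k^3 + 4k^2 - k - 1).
Then T(k+1) = T(k) + (4k^3 + 18k^2 + 14k + 3) = (k(k^3 + 4k^2 - k - 1)) + (4k^3 + 18k^2 + 14k + 3).
Simplifying, T(k+1) = (k + 1)(k^3 + 7k^2 + 10k + 3) = (k+1)((k+1)^3 + 4(k+1)^2 - (k+1) - 1),
which is the closed form with N = k+1.
This completes the induction.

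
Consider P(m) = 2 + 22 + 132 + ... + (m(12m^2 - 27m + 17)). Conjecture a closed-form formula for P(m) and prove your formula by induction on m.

We claim P(m) = m(m + 1)(3m^2 - 6m + 4) for all m ≥ 1.
When m = 1: P(1) = 2, and the closed form gives 2. They agree.
Suppose the result is true for m = i, so P(i) = i(3i^3 - 3i^2 - 2i + 4).
Then P(i+1) = P(i) + (12i^3 + 9i^2 - i + 2) = (i(3i^3 - 3i^2 - 2i + 4)) + (12i^3 + 9i^2 - i + 2).
Simplifying, P(i+1) = (i + 1)(i + 2)(3i^2 + 1) = (i+1)((i+1) + 1)(3(i+1)^2 - 6(i+1) + 4),
which is the closed form with m = i+1.
By induction, the statement is established for all m ≥ 1.

P(m) = m(m + 1)(3m^2 - 6m + 4)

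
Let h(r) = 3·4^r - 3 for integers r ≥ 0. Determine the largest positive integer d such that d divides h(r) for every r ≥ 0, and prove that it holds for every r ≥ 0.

d = 9

Computing the first values: h(0) = 0 and h(1) = 9; gcd(0, 9) = 9, so d ≤ 9.
We prove 9 | 3·4^r - 3 for all r ≥ 0 by induction on r.
Base case (r = 0): h(0) = 0 = 9·(0), so 9 | h(0).
Suppose the result is true for r = m, i.e. 9 | h(m). Then
h(m+1) = 3·4^(m+1) - 3 = 4·(3·4^m - 3) + 9 = 4·h(m) + 9. The first term is divisible by 9 by the inductive hypothesis, and 9 is divisible by 9. Hence 9 | h(m+1).
By the principle of mathematical induction, the result holds for all r ≥ 0.
Therefore the largest such d is 9.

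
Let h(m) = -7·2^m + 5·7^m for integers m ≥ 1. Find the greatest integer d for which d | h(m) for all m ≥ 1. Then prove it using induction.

Computing the first values: h(1) = 21 and h(2) = 217; gcd(21, 217) = 7, so d ≤ 7.
We prove 7 | -7·2^m + 5·7^m for all m ≥ 1 by induction on m.
For the base case m = 1: h(1) = 21 = 7·(3), so 7 | h(1).
For the inductive step, assume it holds for an arbitrary j ≥ 1, i.e. 7 | h(j). Then
h(j+1) − 7·h(j) = (-7·2^(j+1) + 5·7^(j+1)) − 7·(-7·2^j + 5·7^j) = (-7)·2^j·(2 − 7) = (35)·2^j. Since 7 | h(j) by the inductive hypothesis, 7 | 7·h(j); and 7 | 35 since 35 = 7·5. Therefore 7 | h(j+1).
This completes the induction.
Therefore the largest such d is 7.

d = 7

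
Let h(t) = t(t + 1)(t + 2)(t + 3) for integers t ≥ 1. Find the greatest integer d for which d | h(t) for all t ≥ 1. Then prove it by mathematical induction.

Computing the first values: h(1) = 24 and h(2) = 120; gcd(24, 120) = 24, so d ≤ 24.
We prove 24 | t(t + 1)(t + 2)(t + 3) for all t ≥ 1 by induction on t.
Base case (t = 1): h(1) = 24 = 24·(1), so 24 | h(1).
For the inductive step, assume it holds for an arbitrary m ≥ 1, i.e. 24 | h(m). Then
h(m+1) − h(m) = (m+1)·(m+2)·(m+3)·(m+4) − m·(m+1)·(m+2)·(m+3) = (m+1)·(m+2)·(m+3)·[(m+4) − m] = 4·(m+1)·(m+2)·(m+3). The product of 3 consecutive integers is divisible by (3)! = 6, so h(m+1) − h(m) is divisible by 4·6 = 24. By the inductive hypothesis 24 | h(m), hence 24 | h(m+1).
Hence, by induction on t, the claim holds for every t ≥ 1.
Therefore the largest such d is 24.

d = 24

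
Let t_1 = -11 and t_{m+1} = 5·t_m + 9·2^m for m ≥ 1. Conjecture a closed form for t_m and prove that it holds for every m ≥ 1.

t_m = -3·2^m - 5^m

Computing the first terms: t_1 = -11, t_2 = -37, t_3 = -149. This suggests t_m = -3·2^m - 5^m.
Base case (m = 1): the formula gives -11 = -11 = t_1.
Inductive step: suppose the statement holds for some i ≥ 1, so t_i = -3·2^i - 5^i.
Then t_{i+1} = 5·t_i + 9·2^i = 5·(-3·2^i - 5^i) + 9·2^i = -3·2^(i + 1) - 5^(i + 1),
which is the claimed formula at m = i+1.
By induction, the statement is established for all m ≥ 1.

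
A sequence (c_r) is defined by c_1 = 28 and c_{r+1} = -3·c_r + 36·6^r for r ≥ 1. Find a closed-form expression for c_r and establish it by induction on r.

c_r = 4(-3)^(r - 1) + 4·6^r

Computing the first terms: c_1 = 28, c_2 = 132, c_3 = 900. This suggests c_r = 4(-3)^(r - 1) + 4·6^r.
Base case (r = 1): the formula gives 28 = 28 = c_1.
For the inductive step, assume it holds for an arbitrary k ≥ 1, so c_k = 4(-3)^(k - 1) + 4·6^k.
Then c_{k+1} = -3·c_k + 36·6^k = -3·(4(-3)^(k - 1) + 4·6^k) + 36·6^k = 4(-3)^k + 4·6^(k + 1) = 4(-3)^((k+1) - 1) + 4·6^(k+1),
which is the claimed formula at r = k+1.
By induction, the statement is established for all r ≥ 1.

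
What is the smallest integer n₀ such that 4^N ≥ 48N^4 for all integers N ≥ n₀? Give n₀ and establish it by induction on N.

At N = 9: 262144 < 314928, so the inequality fails and n₀ ≥ 10. We prove 4^N ≥ 48N^4 for all N ≥ 10.
Base step (N = 10): 4^N = 1048576 and 48N^4 = 480000, so 1048576 ≥ 480000.
Inductive step: assume the claim holds for N = i, so 4^i ≥ 48i^4.
Then 4^(i + 1) = 4·(4^i) ≥ 4·(48i^4).
Also, for i ≥ 10 we have 4·(48i^4) ≥ 48(i+1)^4, since 4 ≥ (1 + 1/i)^4 for all i ≥ 10.
Combining, 4^(i + 1) ≥ 48(i+1)^4.
By induction, the statement is established for all N ≥ 10.
Hence the smallest such n₀ is 10.

n₀ = 10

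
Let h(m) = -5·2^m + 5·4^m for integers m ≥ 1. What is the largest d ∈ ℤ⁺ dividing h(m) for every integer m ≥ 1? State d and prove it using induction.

d = 10

Computing the first values: h(1) = 10 and h(2) = 60; gcd(10, 60) = 10, so d ≤ 10.
We prove 10 | -5·2^m + 5·4^m for all m ≥ 1 by induction on m.
Base case (m = 1): h(1) = 10 = 10·(1), so 10 | h(1).
Inductive step: assume the claim holds for m = j, i.e. 10 | h(j). Then
h(j+1) − 4·h(j) = (-5·2^(j+1) + 5·4^(j+1)) − 4·(-5·2^j + 5·4^j) = (-5)·2^j·(2 − 4) = (10)·2^j. Since 10 | h(j) by the inductive hypothesis, 10 | 4·h(j); and 10 | 10 since 10 = 10·1. Therefore 10 | h(j+1).
This completes the induction.
Therefore the largest such d is 10.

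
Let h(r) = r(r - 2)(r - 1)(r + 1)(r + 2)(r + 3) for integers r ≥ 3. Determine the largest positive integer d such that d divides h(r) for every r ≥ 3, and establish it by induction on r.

d = 720

Computing the first values: h(3) = 720 and h(4) = 5040; gcd(720, 5040) = 720, so d ≤ 720.
We prove 720 | r(r - 2)(r - 1)(r + 1)(r + 2)(r + 3) for all r ≥ 3 by induction on r.
Base step (r = 3): h(3) = 720 = 720·(1), so 720 | h(3).
Inductive step: suppose the statement holds for some m ≥ 3, i.e. 720 | h(m). Then
h(m+1) − h(m) = (m-1)·m·(m+1)·(m+2)·(m+3)·(m+4) − (m-2)·(m-1)·m·(m+1)·(m+2)·(m+3) = (m-1)·m·(m+1)·(m+2)·(m+3)·[(m+4) − (m-2)] = 6·(m-1)·m·(m+1)·(m+2)·(m+3). The product of 5 consecutive integers is divisible by (5)! = 120, so h(m+1) − h(m) is divisible by 6·120 = 720. By the inductive hypothesis 720 | h(m), hence 720 | h(m+1).
By the principle of mathematical induction, the result holds for all r ≥ 3.
Therefore the largest such d is 720.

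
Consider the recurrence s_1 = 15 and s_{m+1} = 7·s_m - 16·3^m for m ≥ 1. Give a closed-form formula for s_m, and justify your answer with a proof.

Computing the first terms: s_1 = 15, s_2 = 57, s_3 = 255. This suggests s_m = 4·3^m + 3·7^(m - 1).
For the base case m = 1: the formula gives 15 = 15 = s_1.
For the inductive step, assume it holds for an arbitrary k ≥ 1, so s_k = 4·3^k + 3·7^(k - 1).
Then s_{k+1} = 7·s_k - 16·3^k = 7·(4·3^k + 3·7^(k - 1)) - 16·3^k = 4·3^(k + 1) + 3·7^k = 4·3^(k+1) + 3·7^((k+1) - 1),
which is the claimed formula at m = k+1.
By induction, the statement is established for all m ≥ 1.

s_m = 4·3^m + 3·7^(m - 1)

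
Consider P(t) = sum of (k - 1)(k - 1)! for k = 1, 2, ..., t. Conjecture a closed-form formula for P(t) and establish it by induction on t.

P(t) = t! - 1

We claim P(t) = t! - 1 for all t ≥ 1.
Base case (t = 1): P(1) = 0, and the closed form gives 0. They agree.
Suppose the result is true for t = k, so P(k) = k! - 1.
Then P(k+1) = P(k) + (k·k!) = (k! - 1) + (k·k!).
Simplifying, P(k+1) = (k+1)! - 1,
which is the closed form with t = k+1.
Hence, by induction on t, the claim holds for every t ≥ 1.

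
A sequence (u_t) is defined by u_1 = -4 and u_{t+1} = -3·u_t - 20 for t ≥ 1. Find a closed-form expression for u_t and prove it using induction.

u_t = (-3)^(t - 1) - 5

Computing the first terms: u_1 = -4, u_2 = -8, u_3 = 4. This suggests u_t = (-3)^(t - 1) - 5.
Base case (t = 1): the formula gives -4 = -4 = u_1.
For the inductive step, assume it holds for an arbitrary i ≥ 1, so u_i = (-3)^(i - 1) - 5.
Then u_{i+1} = -3·u_i - 20 = -3·((-3)^(i - 1) - 5) - 20 = (-3)^i - 5 = (-3)^((i+1) - 1) - 5,
which is the claimed formula at t = i+1.
Hence, by induction on t, the claim holds for every t ≥ 1.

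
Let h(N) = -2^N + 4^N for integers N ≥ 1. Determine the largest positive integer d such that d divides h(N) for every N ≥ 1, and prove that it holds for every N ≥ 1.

d = 2

Computing the first values: h(1) = 2 and h(2) = 12; gcd(2, 12) = 2, so d ≤ 2.
We prove 2 | -2^N + 4^N for all N ≥ 1 by induction on N.
For the base case N = 1: h(1) = 2 = 2·(1), so 2 | h(1).
Suppose the result is true for N = p, i.e. 2 | h(p). Then
4^{p+1} − 2^{p+1} = 4·4^p − 2·2^p = 4·(4^p − 2^p) + (2)·2^p. The first term is divisible by 2 by the inductive hypothesis, and the second term (2)·2^p is divisible by 2 since 2 | 2. Hence 2 | h(p+1).
By induction, the statement is established for all N ≥ 1.
Therefore the largest such d is 2.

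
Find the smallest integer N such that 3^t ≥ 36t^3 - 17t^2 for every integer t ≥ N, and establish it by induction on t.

N = 10

At t = 9: 19683 < 24867, so the inequality fails and N ≥ 10. We prove 3^t ≥ 36t^3 - 17t^2 for all t ≥ 10.
When t = 10: 3^t = 59049 and 36t^3 - 17t^2 = 34300, so 59049 ≥ 34300.
Suppose the result is true for t = m, so 3^m ≥ 36m^3 - 17m^2.
Then 3^(m + 1) = 3·(3^m) ≥ 3·(36m^3 - 17m^2).
Also, for m ≥ 10 we have 3·(36m^3 - 17m^2) ≥ 36(m+1)^3 - 17(m+1)^2, since 3·(36m^3 - 17m^2) − (36(m+1)^3 - 17(m+1)^2) = 72m^3 - 142m^2 - 74m - 19, which is nonnegative for all m ≥ 10.
Combining, 3^(m + 1) ≥ 36(m+1)^3 - 17(m+1)^2.
This completes the induction.
Hence the smallest such N is 10.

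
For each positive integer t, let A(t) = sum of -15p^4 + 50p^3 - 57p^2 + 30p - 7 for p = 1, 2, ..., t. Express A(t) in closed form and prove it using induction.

A(t) = -t(3t^4 - 5t^3 - t^2 + t + 1)

We claim A(t) = -t(3t^4 - 5t^3 - t^2 + t + 1) for all t ≥ 1.
Base case (t = 1): A(1) = 1, and the closed form gives 1. They agree.
For the inductive step, assume it holds for an arbitrary p ≥ 1, so A(p) = p(-3p^4 + 5p^3 + p^2 - p - 1).
Then A(p+1) = A(p) + (-15p^4 - 10p^3 + 3p^2 + 6p + 1) = (p(-3p^4 + 5p^3 + p^2 - p - 1)) + (-15p^4 - 10p^3 + 3p^2 + 6p + 1).
Simplifying, A(p+1) = -(p + 1)(3p^4 + 7p^3 + 2p^2 - 4p - 1) = -(p+1)(3(p+1)^4 - 5(p+1)^3 - (p+1)^2 + (p+1) + 1),
which is the closed form with t = p+1.
By induction, the statement is established for all t ≥ 1.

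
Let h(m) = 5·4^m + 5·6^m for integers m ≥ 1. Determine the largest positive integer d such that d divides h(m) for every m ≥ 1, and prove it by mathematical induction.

Computing the first values: h(1) = 50 and h(2) = 260; gcd(50, 260) = 10, so d ≤ 10.
We prove 10 | 5·4^m + 5·6^m for all m ≥ 1 by induction on m.
For the base case m = 1: h(1) = 50 = 10·(5), so 10 | h(1).
Inductive step: assume the claim holds for m = p, i.e. 10 | h(p). Then
h(p+1) − 6·h(p) = (5·4^(p+1) + 5·6^(p+1)) − 6·(5·4^p + 5·6^p) = (5)·4^p·(4 − 6) = (-10)·4^p. Since 10 | h(p) by the inductive hypothesis, 10 | 6·h(p); and 10 | -10 since -10 = 10·-1. Therefore 10 | h(p+1).
By the principle of mathematical induction, the result holds for all m ≥ 1.
Therefore the largest such d is 10.

d = 10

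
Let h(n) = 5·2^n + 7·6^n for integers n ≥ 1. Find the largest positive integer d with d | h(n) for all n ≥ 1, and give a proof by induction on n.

d = 4

Computing the first values: h(1) = 52 and h(2) = 272; gcd(52, 272) = 4, so d ≤ 4.
We prove 4 | 5·2^n + 7·6^n for all n ≥ 1 by induction on n.
Base step (n = 1): h(1) = 52 = 4·(13), so 4 | h(1).
For the inductive step, assume it holds for an arbitrary k ≥ 1, i.e. 4 | h(k). Then
h(k+1) − 6·h(k) = (5·2^(k+1) + 7·6^(k+1)) − 6·(5·2^k + 7·6^k) = (5)·2^k·(2 − 6) = (-20)·2^k. Since 4 | h(k) by the inductive hypothesis, 4 | 6·h(k); and 4 | -20 since -20 = 4·-5. Therefore 4 | h(k+1).
This completes the induction.
Therefore the largest such d is 4.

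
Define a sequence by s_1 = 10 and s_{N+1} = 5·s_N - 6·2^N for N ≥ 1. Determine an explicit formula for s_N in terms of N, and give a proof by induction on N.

s_N = 2^(N + 1) + 6·5^(N - 1)

Computing the first terms: s_1 = 10, s_2 = 38, s_3 = 166. This suggests s_N = 2^(N + 1) + 6·5^(N - 1).
Base step (N = 1): the formula gives 10 = 10 = s_1.
Inductive step: assume the claim holds for N = j, so s_j = 2^(j + 1) + 6·5^(j - 1).
Then s_{j+1} = 5·s_j - 6·2^j = 5·(2^(j + 1) + 6·5^(j - 1)) - 6·2^j = 2^(j + 2) + 6·5^j = 2^((j+1) + 1) + 6·5^((j+1) - 1),
which is the claimed formula at N = j+1.
By the principle of mathematical induction, the result holds for all N ≥ 1.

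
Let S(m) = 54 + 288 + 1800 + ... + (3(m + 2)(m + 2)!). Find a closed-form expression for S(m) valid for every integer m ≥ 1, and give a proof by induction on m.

S(m) = 3(m + 3)! - 18

We claim S(m) = 3(m + 3)! - 18 for all m ≥ 1.
For the base case m = 1: S(1) = 54, and the closed form gives 54. They agree.
Inductive step: assume the claim holds for m = r, so S(r) = 3(r + 3)! - 18.
Then S(r+1) = S(r) + (3(r + 3)(r + 3)!) = (3(r + 3)! - 18) + (3(r + 3)(r + 3)!).
Simplifying, S(r+1) = 3((r+1) + 3)! - 18,
which is the closed form with m = r+1.
Hence, by induction on m, the claim holds for every m ≥ 1.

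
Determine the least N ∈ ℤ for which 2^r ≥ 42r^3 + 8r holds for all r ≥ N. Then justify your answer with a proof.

At r = 17: 131072 < 206482, so the inequality fails and N ≥ 18. We prove 2^r ≥ 42r^3 + 8r for all r ≥ 18.
When r = 18: 2^r = 262144 and 42r^3 + 8r = 245088, so 262144 ≥ 245088.
Inductive step: assume the claim holds for r = i, so 2^i ≥ 42i^3 + 8i.
Then 2^(i + 1) = 2·(2^i) ≥ 2·(42i^3 + 8i).
Also, for i ≥ 18 we have 2·(42i^3 + 8i) ≥ 42(i+1)^3 + 8(i+1), since 2·(42i^3 + 8i) − (42(i+1)^3 + 8(i+1)) = 42i^3 - 126i^2 - 118i - 50, which is nonnegative for all i ≥ 18.
Combining, 2^(i + 1) ≥ 42(i+1)^3 + 8(i+1).
Hence, by induction on r, the claim holds for every r ≥ 18.
Hence the smallest such N is 18.

N = 18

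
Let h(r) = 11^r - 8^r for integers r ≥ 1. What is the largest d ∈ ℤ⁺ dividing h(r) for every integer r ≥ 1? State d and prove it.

d = 3

Computing the first values: h(1) = 3 and h(2) = 57; gcd(3, 57) = 3, so d ≤ 3.
We prove 3 | 11^r - 8^r for all r ≥ 1 by induction on r.
Base step (r = 1): h(1) = 3 = 3·(1), so 3 | h(1).
For the inductive step, assume it holds for an arbitrary k ≥ 1, i.e. 3 | h(k). Then
11^{k+1} − 8^{k+1} = 11·11^k − 8·8^k = 11·(11^k − 8^k) + (3)·8^k. The first term is divisible by 3 by the inductive hypothesis, and the second term (3)·8^k is divisible by 3 since 3 | 3. Hence 3 | h(k+1).
Hence, by induction on r, the claim holds for every r ≥ 1.
Therefore the largest such d is 3.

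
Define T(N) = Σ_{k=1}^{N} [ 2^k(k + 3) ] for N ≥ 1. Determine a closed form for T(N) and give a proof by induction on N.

We claim T(N) = 2·2^N(N + 2) - 4 for all N ≥ 1.
When N = 1: T(1) = 8, and the closed form gives 8. They agree.
Suppose the result is true for N = k, so T(k) = 2·2^k(k + 2) - 4.
Then T(k+1) = T(k) + (2^(k + 1)(k + 4)) = (2·2^k(k + 2) - 4) + (2^(k + 1)(k + 4)).
Simplifying, T(k+1) = 4·2^k·k + 12·2^k - 4 = 2·2^(k+1)((k+1) + 2) - 4,
which is the closed form with N = k+1.
By the principle of mathematical induction, the result holds for all N ≥ 1.

T(N) = 2·2^N(N + 2) - 4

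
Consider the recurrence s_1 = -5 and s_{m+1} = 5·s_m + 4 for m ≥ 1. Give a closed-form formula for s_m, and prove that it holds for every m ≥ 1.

Computing the first terms: s_1 = -5, s_2 = -21, s_3 = -101. This suggests s_m = -4·5^(m - 1) - 1.
When m = 1: the formula gives -5 = -5 = s_1.
Suppose the result is true for m = r, so s_r = -4·5^(r - 1) - 1.
Then s_{r+1} = 5·s_r + 4 = 5·(-4·5^(r - 1) - 1) + 4 = -4·5^r - 1 = -4·5^((r+1) - 1) - 1,
which is the claimed formula at m = r+1.
By induction, the statement is established for all m ≥ 1.

s_m = -4·5^(m - 1) - 1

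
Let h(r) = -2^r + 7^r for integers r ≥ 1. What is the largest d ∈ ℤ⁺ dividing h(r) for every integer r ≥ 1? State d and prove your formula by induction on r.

Computing the first values: h(1) = 5 and h(2) = 45; gcd(5, 45) = 5, so d ≤ 5.
We prove 5 | -2^r + 7^r for all r ≥ 1 by induction on r.
Base step (r = 1): h(1) = 5 = 5·(1), so 5 | h(1).
Inductive step: assume the claim holds for r = i, i.e. 5 | h(i). Then
7^{i+1} − 2^{i+1} = 7·7^i − 2·2^i = 7·(7^i − 2^i) + (5)·2^i. The first term is divisible by 5 by the inductive hypothesis, and the second term (5)·2^i is divisible by 5 since 5 | 5. Hence 5 | h(i+1).
This completes the induction.
Therefore the largest such d is 5.

d = 5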